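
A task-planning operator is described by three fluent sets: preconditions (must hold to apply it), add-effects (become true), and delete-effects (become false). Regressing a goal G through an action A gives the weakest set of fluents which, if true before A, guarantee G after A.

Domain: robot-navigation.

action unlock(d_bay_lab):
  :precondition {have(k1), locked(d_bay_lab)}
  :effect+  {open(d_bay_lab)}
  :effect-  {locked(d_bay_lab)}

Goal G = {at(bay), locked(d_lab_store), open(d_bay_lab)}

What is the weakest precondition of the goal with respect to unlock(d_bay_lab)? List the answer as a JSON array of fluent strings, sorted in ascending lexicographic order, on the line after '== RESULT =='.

Regress:
  G ∩ del = {}  (empty — regression defined)
  G \ add = {at(bay), locked(d_lab_store), open(d_bay_lab)} \ {open(d_bay_lab)} = {at(bay), locked(d_lab_store)}
  ∪ pre   = {at(bay), locked(d_lab_store)} ∪ {have(k1), locked(d_bay_lab)}
          = {at(bay), have(k1), locked(d_bay_lab), locked(d_lab_store)}

== RESULT ==
["at(bay)", "have(k1)", "locked(d_bay_lab)", "locked(d_lab_store)"]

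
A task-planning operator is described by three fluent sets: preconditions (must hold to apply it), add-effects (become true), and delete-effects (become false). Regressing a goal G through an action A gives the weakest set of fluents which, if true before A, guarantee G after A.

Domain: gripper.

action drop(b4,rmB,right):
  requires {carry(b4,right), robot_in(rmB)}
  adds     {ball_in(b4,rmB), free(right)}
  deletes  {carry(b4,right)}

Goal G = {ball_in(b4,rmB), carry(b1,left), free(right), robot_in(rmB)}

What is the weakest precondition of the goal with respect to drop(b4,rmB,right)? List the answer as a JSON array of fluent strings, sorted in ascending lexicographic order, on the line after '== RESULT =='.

Regress:
  G ∩ del = {}  (empty — regression defined)
  G \ add = {ball_in(b4,rmB), carry(b1,left), free(right), robot_in(rmB)} \ {ball_in(b4,rmB), free(right)} = {carry(b1,left), robot_in(rmB)}
  ∪ pre   = {carry(b1,left), robot_in(rmB)} ∪ {carry(b4,right), robot_in(rmB)}
          = {carry(b1,left), carry(b4,right), robot_in(rmB)}

== RESULT ==
["carry(b1,left)", "carry(b4,right)", "robot_in(rmB)"]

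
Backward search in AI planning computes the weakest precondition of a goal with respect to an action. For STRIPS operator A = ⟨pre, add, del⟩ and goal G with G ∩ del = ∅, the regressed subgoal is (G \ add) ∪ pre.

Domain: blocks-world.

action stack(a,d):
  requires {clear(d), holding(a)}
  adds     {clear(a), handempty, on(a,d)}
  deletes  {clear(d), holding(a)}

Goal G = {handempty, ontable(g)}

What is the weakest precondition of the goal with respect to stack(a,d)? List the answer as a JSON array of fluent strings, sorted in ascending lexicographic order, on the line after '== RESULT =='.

Compute (G \ add) ∪ pre:
  G ∩ del = {}  (empty — regression defined)
  G \ add = {handempty, ontable(g)} \ {clear(a), handempty, on(a,d)} = {ontable(g)}
  ∪ pre   = {ontable(g)} ∪ {clear(d), holding(a)}
          = {clear(d), holding(a), ontable(g)}

== RESULT ==
["clear(d)", "holding(a)", "ontable(g)"]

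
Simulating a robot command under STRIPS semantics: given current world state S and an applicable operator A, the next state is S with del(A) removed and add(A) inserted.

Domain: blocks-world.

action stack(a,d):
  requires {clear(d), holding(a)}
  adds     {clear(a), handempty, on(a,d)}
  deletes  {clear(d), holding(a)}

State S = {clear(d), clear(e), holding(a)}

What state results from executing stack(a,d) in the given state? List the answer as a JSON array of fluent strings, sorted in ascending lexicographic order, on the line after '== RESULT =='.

Compute (S \ del) ∪ add:
  pre ⊆ S: {clear(d), holding(a)} ⊆ S  — applicable
  S \ del = {clear(e)}
  ∪ add   = {clear(a), clear(e), handempty, on(a,d)}

== RESULT ==
["clear(a)", "clear(e)", "handempty", "on(a,d)"]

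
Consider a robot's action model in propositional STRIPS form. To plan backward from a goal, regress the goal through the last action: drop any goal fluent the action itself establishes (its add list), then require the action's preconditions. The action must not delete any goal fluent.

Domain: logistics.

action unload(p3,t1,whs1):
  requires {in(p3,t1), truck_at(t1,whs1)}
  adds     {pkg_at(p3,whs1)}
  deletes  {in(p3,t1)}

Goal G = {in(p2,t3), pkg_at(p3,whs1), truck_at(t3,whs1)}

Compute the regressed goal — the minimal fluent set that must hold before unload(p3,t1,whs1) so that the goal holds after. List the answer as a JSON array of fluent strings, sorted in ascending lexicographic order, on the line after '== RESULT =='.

Regress:
  G ∩ del = {}  (empty — regression defined)
  G \ add = {in(p2,t3), pkg_at(p3,whs1), truck_at(t3,whs1)} \ {pkg_at(p3,whs1)} = {in(p2,t3), truck_at(t3,whs1)}
  ∪ pre   = {in(p2,t3), truck_at(t3,whs1)} ∪ {in(p3,t1), truck_at(t1,whs1)}
          = {in(p2,t3), in(p3,t1), truck_at(t1,whs1), truck_at(t3,whs1)}

== RESULT ==
["in(p2,t3)", "in(p3,t1)", "truck_at(t1,whs1)", "truck_at(t3,whs1)"]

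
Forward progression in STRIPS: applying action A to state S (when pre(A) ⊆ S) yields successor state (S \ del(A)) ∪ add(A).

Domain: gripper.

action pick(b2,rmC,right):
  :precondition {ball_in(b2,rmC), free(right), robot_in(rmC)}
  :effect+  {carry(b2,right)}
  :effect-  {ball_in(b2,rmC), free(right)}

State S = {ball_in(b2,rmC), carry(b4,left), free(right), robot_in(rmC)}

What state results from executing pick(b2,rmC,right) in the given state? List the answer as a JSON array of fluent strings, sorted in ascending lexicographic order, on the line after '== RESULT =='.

Progress:
  pre ⊆ S: {ball_in(b2,rmC), free(right), robot_in(rmC)} ⊆ S  — applicable
  S \ del = {carry(b4,left), robot_in(rmC)}
  ∪ add   = {carry(b2,right), carry(b4,left), robot_in(rmC)}

== RESULT ==
["carry(b2,right)", "carry(b4,left)", "robot_in(rmC)"]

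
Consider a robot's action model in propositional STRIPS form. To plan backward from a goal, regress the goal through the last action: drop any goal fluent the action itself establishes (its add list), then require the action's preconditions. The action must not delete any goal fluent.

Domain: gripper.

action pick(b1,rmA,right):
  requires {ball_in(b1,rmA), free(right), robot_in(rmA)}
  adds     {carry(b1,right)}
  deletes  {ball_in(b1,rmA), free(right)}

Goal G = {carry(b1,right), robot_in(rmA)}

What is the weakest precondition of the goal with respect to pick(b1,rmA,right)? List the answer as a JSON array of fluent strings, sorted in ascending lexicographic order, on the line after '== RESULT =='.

Regress:
  G ∩ del = {}  (empty — regression defined)
  G \ add = {carry(b1,right), robot_in(rmA)} \ {carry(b1,right)} = {robot_in(rmA)}
  ∪ pre   = {robot_in(rmA)} ∪ {ball_in(b1,rmA), free(right), robot_in(rmA)}
          = {ball_in(b1,rmA), free(right), robot_in(rmA)}

== RESULT ==
["ball_in(b1,rmA)", "free(right)", "robot_in(rmA)"]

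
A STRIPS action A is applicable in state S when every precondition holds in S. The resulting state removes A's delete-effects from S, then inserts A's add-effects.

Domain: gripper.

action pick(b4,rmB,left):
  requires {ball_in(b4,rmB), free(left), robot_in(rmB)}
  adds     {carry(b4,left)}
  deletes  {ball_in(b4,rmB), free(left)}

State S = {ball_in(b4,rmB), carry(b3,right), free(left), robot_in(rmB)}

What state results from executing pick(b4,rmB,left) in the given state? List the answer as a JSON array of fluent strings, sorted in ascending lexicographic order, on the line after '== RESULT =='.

Progress:
  pre ⊆ S: {ball_in(b4,rmB), free(left), robot_in(rmB)} ⊆ S  — applicable
  S \ del = {carry(b3,right), robot_in(rmB)}
  ∪ add   = {carry(b3,right), carry(b4,left), robot_in(rmB)}

== RESULT ==
["carry(b3,right)", "carry(b4,left)", "robot_in(rmB)"]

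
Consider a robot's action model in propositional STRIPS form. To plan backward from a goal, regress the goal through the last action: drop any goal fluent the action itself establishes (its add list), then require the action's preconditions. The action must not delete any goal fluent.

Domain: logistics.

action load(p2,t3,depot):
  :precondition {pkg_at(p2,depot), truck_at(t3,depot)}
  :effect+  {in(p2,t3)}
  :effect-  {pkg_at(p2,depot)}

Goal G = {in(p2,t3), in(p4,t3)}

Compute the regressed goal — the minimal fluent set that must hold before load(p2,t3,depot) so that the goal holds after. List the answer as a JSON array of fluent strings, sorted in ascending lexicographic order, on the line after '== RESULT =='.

Compute (G \ add) ∪ pre:
  G ∩ del = {}  (empty — regression defined)
  G \ add = {in(p2,t3), in(p4,t3)} \ {in(p2,t3)} = {in(p4,t3)}
  ∪ pre   = {in(p4,t3)} ∪ {pkg_at(p2,depot), truck_at(t3,depot)}
          = {in(p4,t3), pkg_at(p2,depot), truck_at(t3,depot)}

== RESULT ==
["in(p4,t3)", "pkg_at(p2,depot)", "truck_at(t3,depot)"]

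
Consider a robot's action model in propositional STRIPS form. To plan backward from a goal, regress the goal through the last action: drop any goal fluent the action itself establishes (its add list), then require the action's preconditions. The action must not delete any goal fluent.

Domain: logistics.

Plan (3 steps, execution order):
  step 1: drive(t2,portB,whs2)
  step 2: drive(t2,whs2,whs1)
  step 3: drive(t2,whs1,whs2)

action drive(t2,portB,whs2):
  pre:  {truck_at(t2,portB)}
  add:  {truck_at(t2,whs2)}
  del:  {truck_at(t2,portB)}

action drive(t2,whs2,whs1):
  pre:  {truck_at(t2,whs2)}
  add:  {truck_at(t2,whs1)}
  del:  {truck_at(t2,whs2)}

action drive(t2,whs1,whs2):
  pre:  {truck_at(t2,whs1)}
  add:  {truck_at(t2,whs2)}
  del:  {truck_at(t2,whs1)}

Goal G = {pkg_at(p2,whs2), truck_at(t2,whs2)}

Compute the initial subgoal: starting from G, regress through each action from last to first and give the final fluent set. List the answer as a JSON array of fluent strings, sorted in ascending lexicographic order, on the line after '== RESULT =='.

Regress step by step:
  through step 3 (drive(t2,whs1,whs2)): drop {truck_at(t2,whs2)}, keep {pkg_at(p2,whs2)}, require {truck_at(t2,whs1)}
    → {pkg_at(p2,whs2), truck_at(t2,whs1)}
  through step 2 (drive(t2,whs2,whs1)): drop {truck_at(t2,whs1)}, keep {pkg_at(p2,whs2)}, require {truck_at(t2,whs2)}
    → {pkg_at(p2,whs2), truck_at(t2,whs2)}
  through step 1 (drive(t2,portB,whs2)): drop {truck_at(t2,whs2)}, keep {pkg_at(p2,whs2)}, require {truck_at(t2,portB)}
    → {pkg_at(p2,whs2), truck_at(t2,portB)}

== RESULT ==
["pkg_at(p2,whs2)", "truck_at(t2,portB)"]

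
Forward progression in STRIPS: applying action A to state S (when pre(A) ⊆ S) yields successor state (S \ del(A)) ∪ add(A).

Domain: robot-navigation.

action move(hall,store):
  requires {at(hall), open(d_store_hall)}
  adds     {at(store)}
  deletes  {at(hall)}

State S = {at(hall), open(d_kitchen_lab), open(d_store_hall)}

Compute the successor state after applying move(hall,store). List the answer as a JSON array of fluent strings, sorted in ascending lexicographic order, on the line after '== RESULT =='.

Compute (S \ del) ∪ add:
  pre ⊆ S: {at(hall), open(d_store_hall)} ⊆ S  — applicable
  S \ del = {open(d_kitchen_lab), open(d_store_hall)}
  ∪ add   = {at(store), open(d_kitchen_lab), open(d_store_hall)}

== RESULT ==
["at(store)", "open(d_kitchen_lab)", "open(d_store_hall)"]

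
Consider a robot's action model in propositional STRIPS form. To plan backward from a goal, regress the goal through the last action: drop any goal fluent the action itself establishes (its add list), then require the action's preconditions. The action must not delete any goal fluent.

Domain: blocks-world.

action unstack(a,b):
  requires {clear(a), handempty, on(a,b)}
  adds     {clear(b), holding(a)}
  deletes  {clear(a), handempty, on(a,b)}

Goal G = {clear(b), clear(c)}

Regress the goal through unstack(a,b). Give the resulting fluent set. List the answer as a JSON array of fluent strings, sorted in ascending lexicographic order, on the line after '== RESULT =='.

Regress:
  G ∩ del = {}  (empty — regression defined)
  G \ add = {clear(b), clear(c)} \ {clear(b), holding(a)} = {clear(c)}
  ∪ pre   = {clear(c)} ∪ {clear(a), handempty, on(a,b)}
          = {clear(a), clear(c), handempty, on(a,b)}

== RESULT ==
["clear(a)", "clear(c)", "handempty", "on(a,b)"]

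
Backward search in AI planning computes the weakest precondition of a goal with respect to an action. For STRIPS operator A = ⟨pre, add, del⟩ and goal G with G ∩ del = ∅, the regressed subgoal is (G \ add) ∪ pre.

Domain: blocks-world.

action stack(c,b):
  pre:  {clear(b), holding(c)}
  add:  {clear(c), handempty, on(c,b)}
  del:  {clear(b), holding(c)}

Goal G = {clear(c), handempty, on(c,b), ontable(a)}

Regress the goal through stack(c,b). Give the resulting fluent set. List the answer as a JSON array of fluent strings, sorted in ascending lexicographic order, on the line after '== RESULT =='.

Compute (G \ add) ∪ pre:
  G ∩ del = {}  (empty — regression defined)
  G \ add = {clear(c), handempty, on(c,b), ontable(a)} \ {clear(c), handempty, on(c,b)} = {ontable(a)}
  ∪ pre   = {ontable(a)} ∪ {clear(b), holding(c)}
          = {clear(b), holding(c), ontable(a)}

== RESULT ==
["clear(b)", "holding(c)", "ontable(a)"]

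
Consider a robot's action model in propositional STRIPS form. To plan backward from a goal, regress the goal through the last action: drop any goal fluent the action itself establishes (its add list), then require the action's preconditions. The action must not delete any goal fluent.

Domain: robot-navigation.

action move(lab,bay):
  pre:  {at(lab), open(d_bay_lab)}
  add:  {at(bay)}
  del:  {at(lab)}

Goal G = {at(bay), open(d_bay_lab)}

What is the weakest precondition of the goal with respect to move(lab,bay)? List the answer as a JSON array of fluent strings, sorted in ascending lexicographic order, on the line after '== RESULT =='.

Compute (G \ add) ∪ pre:
  G ∩ del = {}  (empty — regression defined)
  G \ add = {at(bay), open(d_bay_lab)} \ {at(bay)} = {open(d_bay_lab)}
  ∪ pre   = {open(d_bay_lab)} ∪ {at(lab), open(d_bay_lab)}
          = {at(lab), open(d_bay_lab)}

== RESULT ==
["at(lab)", "open(d_bay_lab)"]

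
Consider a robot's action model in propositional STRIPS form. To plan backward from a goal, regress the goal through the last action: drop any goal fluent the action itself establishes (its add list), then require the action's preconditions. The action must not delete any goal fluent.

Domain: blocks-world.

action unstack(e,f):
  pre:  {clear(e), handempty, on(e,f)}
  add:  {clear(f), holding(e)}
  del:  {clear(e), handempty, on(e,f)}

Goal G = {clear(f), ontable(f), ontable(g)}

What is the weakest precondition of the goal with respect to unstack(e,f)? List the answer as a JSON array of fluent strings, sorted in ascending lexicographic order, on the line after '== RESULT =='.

Compute (G \ add) ∪ pre:
  G ∩ del = {}  (empty — regression defined)
  G \ add = {clear(f), ontable(f), ontable(g)} \ {clear(f), holding(e)} = {ontable(f), ontable(g)}
  ∪ pre   = {ontable(f), ontable(g)} ∪ {clear(e), handempty, on(e,f)}
          = {clear(e), handempty, on(e,f), ontable(f), ontable(g)}

== RESULT ==
["clear(e)", "handempty", "on(e,f)", "ontable(f)", "ontable(g)"]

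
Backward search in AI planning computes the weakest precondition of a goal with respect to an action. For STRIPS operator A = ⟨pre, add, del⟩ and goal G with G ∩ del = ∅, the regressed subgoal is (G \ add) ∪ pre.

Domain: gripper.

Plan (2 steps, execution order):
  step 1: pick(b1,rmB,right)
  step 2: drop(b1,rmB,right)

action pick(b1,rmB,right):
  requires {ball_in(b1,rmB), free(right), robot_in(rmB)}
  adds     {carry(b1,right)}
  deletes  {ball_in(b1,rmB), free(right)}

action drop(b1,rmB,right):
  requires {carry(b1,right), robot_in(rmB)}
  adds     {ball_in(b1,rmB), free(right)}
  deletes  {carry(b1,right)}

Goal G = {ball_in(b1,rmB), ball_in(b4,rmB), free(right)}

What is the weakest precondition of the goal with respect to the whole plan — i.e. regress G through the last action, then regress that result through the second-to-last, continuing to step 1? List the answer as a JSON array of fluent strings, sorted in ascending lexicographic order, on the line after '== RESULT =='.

Work backward from the goal:
  through step 2 (drop(b1,rmB,right)): drop {ball_in(b1,rmB), free(right)}, keep {ball_in(b4,rmB)}, require {carry(b1,right), robot_in(rmB)}
    → {ball_in(b4,rmB), carry(b1,right), robot_in(rmB)}
  through step 1 (pick(b1,rmB,right)): drop {carry(b1,right)}, keep {ball_in(b4,rmB), robot_in(rmB)}, require {ball_in(b1,rmB), free(right), robot_in(rmB)}
    → {ball_in(b1,rmB), ball_in(b4,rmB), free(right), robot_in(rmB)}

== RESULT ==
["ball_in(b1,rmB)", "ball_in(b4,rmB)", "free(right)", "robot_in(rmB)"]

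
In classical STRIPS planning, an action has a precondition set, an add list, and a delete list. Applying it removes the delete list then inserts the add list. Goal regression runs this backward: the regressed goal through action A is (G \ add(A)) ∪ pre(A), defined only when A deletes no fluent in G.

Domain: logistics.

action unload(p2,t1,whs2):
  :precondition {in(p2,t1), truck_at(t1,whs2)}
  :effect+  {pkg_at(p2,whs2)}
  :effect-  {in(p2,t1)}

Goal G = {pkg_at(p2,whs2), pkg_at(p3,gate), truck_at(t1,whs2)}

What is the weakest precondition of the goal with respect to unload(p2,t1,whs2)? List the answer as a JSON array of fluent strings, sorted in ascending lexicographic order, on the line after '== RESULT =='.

Regress:
  G ∩ del = {}  (empty — regression defined)
  G \ add = {pkg_at(p2,whs2), pkg_at(p3,gate), truck_at(t1,whs2)} \ {pkg_at(p2,whs2)} = {pkg_at(p3,gate), truck_at(t1,whs2)}
  ∪ pre   = {pkg_at(p3,gate), truck_at(t1,whs2)} ∪ {in(p2,t1), truck_at(t1,whs2)}
          = {in(p2,t1), pkg_at(p3,gate), truck_at(t1,whs2)}

== RESULT ==
["in(p2,t1)", "pkg_at(p3,gate)", "truck_at(t1,whs2)"]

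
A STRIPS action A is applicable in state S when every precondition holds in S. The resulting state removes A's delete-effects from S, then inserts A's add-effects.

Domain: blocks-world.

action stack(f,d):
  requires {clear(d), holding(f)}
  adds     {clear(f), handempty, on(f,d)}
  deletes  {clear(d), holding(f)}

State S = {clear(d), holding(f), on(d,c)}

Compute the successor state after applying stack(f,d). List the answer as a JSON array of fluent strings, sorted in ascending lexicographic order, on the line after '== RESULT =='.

Progress:
  pre ⊆ S: {clear(d), holding(f)} ⊆ S  — applicable
  S \ del = {on(d,c)}
  ∪ add   = {clear(f), handempty, on(d,c), on(f,d)}

== RESULT ==
["clear(f)", "handempty", "on(d,c)", "on(f,d)"]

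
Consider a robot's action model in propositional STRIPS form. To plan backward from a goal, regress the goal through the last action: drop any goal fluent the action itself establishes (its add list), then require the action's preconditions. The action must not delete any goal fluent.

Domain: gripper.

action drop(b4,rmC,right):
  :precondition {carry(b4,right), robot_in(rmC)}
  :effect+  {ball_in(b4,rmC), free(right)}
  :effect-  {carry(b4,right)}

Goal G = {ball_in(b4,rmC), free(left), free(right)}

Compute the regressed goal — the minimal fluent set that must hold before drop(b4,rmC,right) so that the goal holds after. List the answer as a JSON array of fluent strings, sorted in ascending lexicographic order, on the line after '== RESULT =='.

Regress:
  G ∩ del = {}  (empty — regression defined)
  G \ add = {ball_in(b4,rmC), free(left), free(right)} \ {ball_in(b4,rmC), free(right)} = {free(left)}
  ∪ pre   = {free(left)} ∪ {carry(b4,right), robot_in(rmC)}
          = {carry(b4,right), free(left), robot_in(rmC)}

== RESULT ==
["carry(b4,right)", "free(left)", "robot_in(rmC)"]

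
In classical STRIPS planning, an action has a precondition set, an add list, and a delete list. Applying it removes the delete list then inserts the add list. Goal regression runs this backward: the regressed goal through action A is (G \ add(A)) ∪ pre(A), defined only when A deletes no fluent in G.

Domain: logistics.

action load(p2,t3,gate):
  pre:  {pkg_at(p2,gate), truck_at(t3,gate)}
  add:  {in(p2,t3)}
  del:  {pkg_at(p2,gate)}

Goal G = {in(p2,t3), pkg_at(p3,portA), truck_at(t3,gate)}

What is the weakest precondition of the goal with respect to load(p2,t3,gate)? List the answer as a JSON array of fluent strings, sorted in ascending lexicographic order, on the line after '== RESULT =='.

Regress:
  G ∩ del = {}  (empty — regression defined)
  G \ add = {in(p2,t3), pkg_at(p3,portA), truck_at(t3,gate)} \ {in(p2,t3)} = {pkg_at(p3,portA), truck_at(t3,gate)}
  ∪ pre   = {pkg_at(p3,portA), truck_at(t3,gate)} ∪ {pkg_at(p2,gate), truck_at(t3,gate)}
          = {pkg_at(p2,gate), pkg_at(p3,portA), truck_at(t3,gate)}

== RESULT ==
["pkg_at(p2,gate)", "pkg_at(p3,portA)", "truck_at(t3,gate)"]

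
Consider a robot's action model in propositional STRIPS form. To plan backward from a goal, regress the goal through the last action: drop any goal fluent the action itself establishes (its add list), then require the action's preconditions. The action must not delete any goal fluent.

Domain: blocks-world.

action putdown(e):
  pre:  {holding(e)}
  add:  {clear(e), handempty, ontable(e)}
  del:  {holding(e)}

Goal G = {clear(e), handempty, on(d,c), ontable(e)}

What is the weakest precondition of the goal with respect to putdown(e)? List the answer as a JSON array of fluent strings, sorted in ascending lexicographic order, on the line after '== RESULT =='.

Compute (G \ add) ∪ pre:
  G ∩ del = {}  (empty — regression defined)
  G \ add = {clear(e), handempty, on(d,c), ontable(e)} \ {clear(e), handempty, ontable(e)} = {on(d,c)}
  ∪ pre   = {on(d,c)} ∪ {holding(e)}
          = {holding(e), on(d,c)}

== RESULT ==
["holding(e)", "on(d,c)"]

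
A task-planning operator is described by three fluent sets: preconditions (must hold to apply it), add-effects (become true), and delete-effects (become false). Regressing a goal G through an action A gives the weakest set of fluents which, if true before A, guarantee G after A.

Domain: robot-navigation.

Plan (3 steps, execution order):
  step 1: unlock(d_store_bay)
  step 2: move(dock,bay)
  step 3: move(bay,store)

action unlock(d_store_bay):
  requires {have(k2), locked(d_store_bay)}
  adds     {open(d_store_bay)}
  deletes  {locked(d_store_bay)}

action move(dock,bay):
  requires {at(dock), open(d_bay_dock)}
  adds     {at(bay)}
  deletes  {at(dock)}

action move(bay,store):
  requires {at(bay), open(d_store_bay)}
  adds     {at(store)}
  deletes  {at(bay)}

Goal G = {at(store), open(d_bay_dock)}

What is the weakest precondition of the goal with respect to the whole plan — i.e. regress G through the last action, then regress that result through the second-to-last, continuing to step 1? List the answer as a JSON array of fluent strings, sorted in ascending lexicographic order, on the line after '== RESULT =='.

Regress step by step:
  through step 3 (move(bay,store)): drop {at(store)}, keep {open(d_bay_dock)}, require {at(bay), open(d_store_bay)}
    → {at(bay), open(d_bay_dock), open(d_store_bay)}
  through step 2 (move(dock,bay)): drop {at(bay)}, keep {open(d_bay_dock), open(d_store_bay)}, require {at(dock), open(d_bay_dock)}
    → {at(dock), open(d_bay_dock), open(d_store_bay)}
  through step 1 (unlock(d_store_bay)): drop {open(d_store_bay)}, keep {at(dock), open(d_bay_dock)}, require {have(k2), locked(d_store_bay)}
    → {at(dock), have(k2), locked(d_store_bay), open(d_bay_dock)}

== RESULT ==
["at(dock)", "have(k2)", "locked(d_store_bay)", "open(d_bay_dock)"]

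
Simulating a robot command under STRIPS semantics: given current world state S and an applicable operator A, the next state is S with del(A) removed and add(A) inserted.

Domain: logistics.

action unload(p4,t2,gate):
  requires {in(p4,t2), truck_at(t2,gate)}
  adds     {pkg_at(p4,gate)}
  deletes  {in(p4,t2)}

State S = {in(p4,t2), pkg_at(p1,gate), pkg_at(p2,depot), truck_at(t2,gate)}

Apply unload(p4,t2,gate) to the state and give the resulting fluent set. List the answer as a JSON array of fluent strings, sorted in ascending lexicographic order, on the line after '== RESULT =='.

Progress:
  pre ⊆ S: {in(p4,t2), truck_at(t2,gate)} ⊆ S  — applicable
  S \ del = {pkg_at(p1,gate), pkg_at(p2,depot), truck_at(t2,gate)}
  ∪ add   = {pkg_at(p1,gate), pkg_at(p2,depot), pkg_at(p4,gate), truck_at(t2,gate)}

== RESULT ==
["pkg_at(p1,gate)", "pkg_at(p2,depot)", "pkg_at(p4,gate)", "truck_at(t2,gate)"]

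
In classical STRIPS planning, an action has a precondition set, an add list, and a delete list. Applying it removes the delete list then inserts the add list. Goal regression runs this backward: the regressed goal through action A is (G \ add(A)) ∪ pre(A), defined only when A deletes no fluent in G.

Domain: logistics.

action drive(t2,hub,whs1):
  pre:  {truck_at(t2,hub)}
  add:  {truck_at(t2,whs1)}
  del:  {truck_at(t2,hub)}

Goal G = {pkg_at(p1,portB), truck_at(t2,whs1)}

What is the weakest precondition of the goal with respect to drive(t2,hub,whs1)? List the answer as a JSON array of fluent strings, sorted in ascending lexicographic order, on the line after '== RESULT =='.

Regress:
  G ∩ del = {}  (empty — regression defined)
  G \ add = {pkg_at(p1,portB), truck_at(t2,whs1)} \ {truck_at(t2,whs1)} = {pkg_at(p1,portB)}
  ∪ pre   = {pkg_at(p1,portB)} ∪ {truck_at(t2,hub)}
          = {pkg_at(p1,portB), truck_at(t2,hub)}

== RESULT ==
["pkg_at(p1,portB)", "truck_at(t2,hub)"]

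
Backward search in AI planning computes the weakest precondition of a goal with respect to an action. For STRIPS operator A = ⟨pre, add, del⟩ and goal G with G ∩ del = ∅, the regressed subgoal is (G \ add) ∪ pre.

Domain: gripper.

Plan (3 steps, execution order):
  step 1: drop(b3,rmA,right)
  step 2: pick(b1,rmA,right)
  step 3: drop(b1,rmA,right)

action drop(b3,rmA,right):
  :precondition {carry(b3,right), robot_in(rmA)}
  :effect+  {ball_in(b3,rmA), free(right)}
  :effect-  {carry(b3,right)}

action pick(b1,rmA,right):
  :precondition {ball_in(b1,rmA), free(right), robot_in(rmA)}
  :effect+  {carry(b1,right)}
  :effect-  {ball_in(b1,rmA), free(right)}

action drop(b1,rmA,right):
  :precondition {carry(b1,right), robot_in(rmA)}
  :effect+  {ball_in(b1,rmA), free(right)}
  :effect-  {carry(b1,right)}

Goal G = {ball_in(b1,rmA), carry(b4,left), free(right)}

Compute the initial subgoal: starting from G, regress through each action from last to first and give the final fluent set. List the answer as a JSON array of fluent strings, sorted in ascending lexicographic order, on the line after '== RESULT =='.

Work backward from the goal:
  through step 3 (drop(b1,rmA,right)): drop {ball_in(b1,rmA), free(right)}, keep {carry(b4,left)}, require {carry(b1,right), robot_in(rmA)}
    → {carry(b1,right), carry(b4,left), robot_in(rmA)}
  through step 2 (pick(b1,rmA,right)): drop {carry(b1,right)}, keep {carry(b4,left), robot_in(rmA)}, require {ball_in(b1,rmA), free(right), robot_in(rmA)}
    → {ball_in(b1,rmA), carry(b4,left), free(right), robot_in(rmA)}
  through step 1 (drop(b3,rmA,right)): drop {free(right)}, keep {ball_in(b1,rmA), carry(b4,left), robot_in(rmA)}, require {carry(b3,right), robot_in(rmA)}
    → {ball_in(b1,rmA), carry(b3,right), carry(b4,left), robot_in(rmA)}

== RESULT ==
["ball_in(b1,rmA)", "carry(b3,right)", "carry(b4,left)", "robot_in(rmA)"]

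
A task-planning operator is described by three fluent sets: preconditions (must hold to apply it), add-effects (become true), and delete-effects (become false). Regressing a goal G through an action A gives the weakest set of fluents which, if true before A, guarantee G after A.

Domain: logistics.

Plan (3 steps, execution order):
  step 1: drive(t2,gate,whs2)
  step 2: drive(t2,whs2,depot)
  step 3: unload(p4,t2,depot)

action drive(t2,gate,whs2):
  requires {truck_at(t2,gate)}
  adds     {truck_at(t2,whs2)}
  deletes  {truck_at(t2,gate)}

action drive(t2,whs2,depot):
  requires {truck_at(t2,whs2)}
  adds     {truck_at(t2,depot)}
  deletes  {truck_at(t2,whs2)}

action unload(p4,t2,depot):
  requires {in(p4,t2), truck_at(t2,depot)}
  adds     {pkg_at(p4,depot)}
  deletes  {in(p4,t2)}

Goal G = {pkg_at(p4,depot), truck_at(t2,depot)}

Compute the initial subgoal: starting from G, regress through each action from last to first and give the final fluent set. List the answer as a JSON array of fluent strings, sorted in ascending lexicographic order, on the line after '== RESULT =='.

Work backward from the goal:
  through step 3 (unload(p4,t2,depot)): drop {pkg_at(p4,depot)}, keep {truck_at(t2,depot)}, require {in(p4,t2), truck_at(t2,depot)}
    → {in(p4,t2), truck_at(t2,depot)}
  through step 2 (drive(t2,whs2,depot)): drop {truck_at(t2,depot)}, keep {in(p4,t2)}, require {truck_at(t2,whs2)}
    → {in(p4,t2), truck_at(t2,whs2)}
  through step 1 (drive(t2,gate,whs2)): drop {truck_at(t2,whs2)}, keep {in(p4,t2)}, require {truck_at(t2,gate)}
    → {in(p4,t2), truck_at(t2,gate)}

== RESULT ==
["in(p4,t2)", "truck_at(t2,gate)"]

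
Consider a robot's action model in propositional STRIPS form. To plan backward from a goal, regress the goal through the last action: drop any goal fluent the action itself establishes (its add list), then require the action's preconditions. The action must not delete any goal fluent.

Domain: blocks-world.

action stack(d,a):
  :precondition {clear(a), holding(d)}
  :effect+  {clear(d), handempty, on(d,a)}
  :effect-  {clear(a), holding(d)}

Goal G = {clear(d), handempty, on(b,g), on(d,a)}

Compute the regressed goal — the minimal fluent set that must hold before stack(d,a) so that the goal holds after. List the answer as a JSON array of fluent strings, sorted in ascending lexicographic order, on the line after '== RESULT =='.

Regress:
  G ∩ del = {}  (empty — regression defined)
  G \ add = {clear(d), handempty, on(b,g), on(d,a)} \ {clear(d), handempty, on(d,a)} = {on(b,g)}
  ∪ pre   = {on(b,g)} ∪ {clear(a), holding(d)}
          = {clear(a), holding(d), on(b,g)}

== RESULT ==
["clear(a)", "holding(d)", "on(b,g)"]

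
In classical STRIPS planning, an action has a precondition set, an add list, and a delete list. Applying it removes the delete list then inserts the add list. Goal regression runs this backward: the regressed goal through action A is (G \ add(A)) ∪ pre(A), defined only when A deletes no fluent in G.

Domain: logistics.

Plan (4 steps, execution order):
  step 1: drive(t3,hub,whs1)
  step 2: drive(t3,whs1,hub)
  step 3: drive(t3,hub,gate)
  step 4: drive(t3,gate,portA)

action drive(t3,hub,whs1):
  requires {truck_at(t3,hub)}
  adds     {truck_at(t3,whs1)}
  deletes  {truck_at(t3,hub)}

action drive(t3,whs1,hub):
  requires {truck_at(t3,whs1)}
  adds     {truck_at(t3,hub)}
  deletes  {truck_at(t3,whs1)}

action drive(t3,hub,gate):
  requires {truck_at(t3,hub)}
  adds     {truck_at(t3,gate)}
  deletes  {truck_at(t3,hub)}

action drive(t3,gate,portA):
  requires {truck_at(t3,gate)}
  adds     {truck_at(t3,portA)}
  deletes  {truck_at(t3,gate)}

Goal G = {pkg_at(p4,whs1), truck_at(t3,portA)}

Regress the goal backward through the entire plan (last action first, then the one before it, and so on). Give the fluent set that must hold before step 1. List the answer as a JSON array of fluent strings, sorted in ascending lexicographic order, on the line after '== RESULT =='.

Work backward from the goal:
  through step 4 (drive(t3,gate,portA)): drop {truck_at(t3,portA)}, keep {pkg_at(p4,whs1)}, require {truck_at(t3,gate)}
    → {pkg_at(p4,whs1), truck_at(t3,gate)}
  through step 3 (drive(t3,hub,gate)): drop {truck_at(t3,gate)}, keep {pkg_at(p4,whs1)}, require {truck_at(t3,hub)}
    → {pkg_at(p4,whs1), truck_at(t3,hub)}
  through step 2 (drive(t3,whs1,hub)): drop {truck_at(t3,hub)}, keep {pkg_at(p4,whs1)}, require {truck_at(t3,whs1)}
    → {pkg_at(p4,whs1), truck_at(t3,whs1)}
  through step 1 (drive(t3,hub,whs1)): drop {truck_at(t3,whs1)}, keep {pkg_at(p4,whs1)}, require {truck_at(t3,hub)}
    → {pkg_at(p4,whs1), truck_at(t3,hub)}

== RESULT ==
["pkg_at(p4,whs1)", "truck_at(t3,hub)"]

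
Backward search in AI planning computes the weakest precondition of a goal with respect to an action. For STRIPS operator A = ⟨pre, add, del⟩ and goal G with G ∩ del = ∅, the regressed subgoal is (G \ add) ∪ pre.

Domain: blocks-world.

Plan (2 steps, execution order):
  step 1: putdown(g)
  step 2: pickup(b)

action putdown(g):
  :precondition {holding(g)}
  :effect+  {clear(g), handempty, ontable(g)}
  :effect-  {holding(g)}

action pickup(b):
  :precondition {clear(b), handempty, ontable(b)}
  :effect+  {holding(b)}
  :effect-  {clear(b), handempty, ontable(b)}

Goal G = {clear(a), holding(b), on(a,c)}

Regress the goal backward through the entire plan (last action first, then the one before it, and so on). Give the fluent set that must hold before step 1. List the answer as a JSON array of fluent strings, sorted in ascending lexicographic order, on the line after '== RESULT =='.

Regress step by step:
  through step 2 (pickup(b)): drop {holding(b)}, keep {clear(a), on(a,c)}, require {clear(b), handempty, ontable(b)}
    → {clear(a), clear(b), handempty, on(a,c), ontable(b)}
  through step 1 (putdown(g)): drop {handempty}, keep {clear(a), clear(b), on(a,c), ontable(b)}, require {holding(g)}
    → {clear(a), clear(b), holding(g), on(a,c), ontable(b)}

== RESULT ==
["clear(a)", "clear(b)", "holding(g)", "on(a,c)", "ontable(b)"]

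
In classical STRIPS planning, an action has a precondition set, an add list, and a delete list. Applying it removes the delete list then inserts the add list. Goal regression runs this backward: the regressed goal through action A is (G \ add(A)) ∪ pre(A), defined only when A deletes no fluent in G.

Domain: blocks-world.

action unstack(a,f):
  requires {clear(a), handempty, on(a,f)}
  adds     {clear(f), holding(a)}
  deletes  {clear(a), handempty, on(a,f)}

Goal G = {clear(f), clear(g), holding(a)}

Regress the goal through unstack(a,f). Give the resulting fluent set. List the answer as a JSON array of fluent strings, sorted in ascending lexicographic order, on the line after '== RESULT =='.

Regress:
  G ∩ del = {}  (empty — regression defined)
  G \ add = {clear(f), clear(g), holding(a)} \ {clear(f), holding(a)} = {clear(g)}
  ∪ pre   = {clear(g)} ∪ {clear(a), handempty, on(a,f)}
          = {clear(a), clear(g), handempty, on(a,f)}

== RESULT ==
["clear(a)", "clear(g)", "handempty", "on(a,f)"]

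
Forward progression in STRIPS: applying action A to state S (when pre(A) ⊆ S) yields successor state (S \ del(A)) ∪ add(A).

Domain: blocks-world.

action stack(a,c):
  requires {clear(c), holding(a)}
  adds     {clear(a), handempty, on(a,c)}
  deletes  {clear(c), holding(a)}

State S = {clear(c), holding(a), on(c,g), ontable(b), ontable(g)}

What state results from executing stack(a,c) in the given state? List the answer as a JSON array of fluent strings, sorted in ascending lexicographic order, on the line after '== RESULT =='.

Progress:
  pre ⊆ S: {clear(c), holding(a)} ⊆ S  — applicable
  S \ del = {on(c,g), ontable(b), ontable(g)}
  ∪ add   = {clear(a), handempty, on(a,c), on(c,g), ontable(b), ontable(g)}

== RESULT ==
["clear(a)", "handempty", "on(a,c)", "on(c,g)", "ontable(b)", "ontable(g)"]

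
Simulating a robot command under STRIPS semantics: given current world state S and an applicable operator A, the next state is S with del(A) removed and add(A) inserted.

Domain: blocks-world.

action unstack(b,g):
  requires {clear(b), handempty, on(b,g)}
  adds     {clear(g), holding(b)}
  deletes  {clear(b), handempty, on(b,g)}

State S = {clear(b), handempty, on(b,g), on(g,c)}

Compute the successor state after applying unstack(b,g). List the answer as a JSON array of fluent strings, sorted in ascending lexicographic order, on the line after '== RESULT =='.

Compute (S \ del) ∪ add:
  pre ⊆ S: {clear(b), handempty, on(b,g)} ⊆ S  — applicable
  S \ del = {on(g,c)}
  ∪ add   = {clear(g), holding(b), on(g,c)}

== RESULT ==
["clear(g)", "holding(b)", "on(g,c)"]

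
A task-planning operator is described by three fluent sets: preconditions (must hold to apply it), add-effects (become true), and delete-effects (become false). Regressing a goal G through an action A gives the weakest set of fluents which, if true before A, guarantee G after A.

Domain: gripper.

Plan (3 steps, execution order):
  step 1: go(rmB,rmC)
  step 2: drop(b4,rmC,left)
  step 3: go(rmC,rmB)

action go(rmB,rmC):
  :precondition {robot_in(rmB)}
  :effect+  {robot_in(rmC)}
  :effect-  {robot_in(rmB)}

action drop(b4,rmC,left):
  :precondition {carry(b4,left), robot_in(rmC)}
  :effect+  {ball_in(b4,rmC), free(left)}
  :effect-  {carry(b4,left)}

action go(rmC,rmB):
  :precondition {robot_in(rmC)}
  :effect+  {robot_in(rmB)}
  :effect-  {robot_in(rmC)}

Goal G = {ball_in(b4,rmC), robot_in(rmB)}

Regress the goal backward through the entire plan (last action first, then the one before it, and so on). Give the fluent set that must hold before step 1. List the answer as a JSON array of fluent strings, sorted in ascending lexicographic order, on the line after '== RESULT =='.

Regress step by step:
  through step 3 (go(rmC,rmB)): drop {robot_in(rmB)}, keep {ball_in(b4,rmC)}, require {robot_in(rmC)}
    → {ball_in(b4,rmC), robot_in(rmC)}
  through step 2 (drop(b4,rmC,left)): drop {ball_in(b4,rmC)}, keep {robot_in(rmC)}, require {carry(b4,left), robot_in(rmC)}
    → {carry(b4,left), robot_in(rmC)}
  through step 1 (go(rmB,rmC)): drop {robot_in(rmC)}, keep {carry(b4,left)}, require {robot_in(rmB)}
    → {carry(b4,left), robot_in(rmB)}

== RESULT ==
["carry(b4,left)", "robot_in(rmB)"]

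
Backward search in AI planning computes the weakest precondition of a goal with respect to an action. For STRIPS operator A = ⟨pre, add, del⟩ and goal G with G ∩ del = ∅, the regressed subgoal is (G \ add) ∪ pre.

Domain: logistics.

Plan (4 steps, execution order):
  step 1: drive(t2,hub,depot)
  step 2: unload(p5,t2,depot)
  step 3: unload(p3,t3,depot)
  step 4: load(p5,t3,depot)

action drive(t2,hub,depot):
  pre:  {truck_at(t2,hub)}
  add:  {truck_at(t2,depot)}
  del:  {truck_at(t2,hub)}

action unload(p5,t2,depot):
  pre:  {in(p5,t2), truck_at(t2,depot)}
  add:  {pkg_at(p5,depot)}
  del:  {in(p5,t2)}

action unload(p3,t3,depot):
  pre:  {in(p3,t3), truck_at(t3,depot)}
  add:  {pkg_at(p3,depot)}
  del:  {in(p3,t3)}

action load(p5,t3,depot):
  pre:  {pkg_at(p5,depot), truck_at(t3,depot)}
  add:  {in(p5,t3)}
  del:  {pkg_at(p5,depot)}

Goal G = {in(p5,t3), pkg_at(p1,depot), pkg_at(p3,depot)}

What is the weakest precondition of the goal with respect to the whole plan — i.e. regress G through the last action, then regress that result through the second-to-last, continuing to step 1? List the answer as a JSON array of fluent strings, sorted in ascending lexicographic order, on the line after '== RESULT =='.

Regress step by step:
  through step 4 (load(p5,t3,depot)): drop {in(p5,t3)}, keep {pkg_at(p1,depot), pkg_at(p3,depot)}, require {pkg_at(p5,depot), truck_at(t3,depot)}
    → {pkg_at(p1,depot), pkg_at(p3,depot), pkg_at(p5,depot), truck_at(t3,depot)}
  through step 3 (unload(p3,t3,depot)): drop {pkg_at(p3,depot)}, keep {pkg_at(p1,depot), pkg_at(p5,depot), truck_at(t3,depot)}, require {in(p3,t3), truck_at(t3,depot)}
    → {in(p3,t3), pkg_at(p1,depot), pkg_at(p5,depot), truck_at(t3,depot)}
  through step 2 (unload(p5,t2,depot)): drop {pkg_at(p5,depot)}, keep {in(p3,t3), pkg_at(p1,depot), truck_at(t3,depot)}, require {in(p5,t2), truck_at(t2,depot)}
    → {in(p3,t3), in(p5,t2), pkg_at(p1,depot), truck_at(t2,depot), truck_at(t3,depot)}
  through step 1 (drive(t2,hub,depot)): drop {truck_at(t2,depot)}, keep {in(p3,t3), in(p5,t2), pkg_at(p1,depot), truck_at(t3,depot)}, require {truck_at(t2,hub)}
    → {in(p3,t3), in(p5,t2), pkg_at(p1,depot), truck_at(t2,hub), truck_at(t3,depot)}

== RESULT ==
["in(p3,t3)", "in(p5,t2)", "pkg_at(p1,depot)", "truck_at(t2,hub)", "truck_at(t3,depot)"]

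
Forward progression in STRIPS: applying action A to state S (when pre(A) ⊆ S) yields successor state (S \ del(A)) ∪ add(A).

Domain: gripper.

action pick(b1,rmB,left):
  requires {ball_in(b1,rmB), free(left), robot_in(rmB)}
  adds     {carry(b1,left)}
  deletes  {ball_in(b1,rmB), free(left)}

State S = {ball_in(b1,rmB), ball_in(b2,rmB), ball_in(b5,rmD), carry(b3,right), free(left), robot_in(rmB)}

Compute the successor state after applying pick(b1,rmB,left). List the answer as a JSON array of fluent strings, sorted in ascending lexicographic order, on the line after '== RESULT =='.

Progress:
  pre ⊆ S: {ball_in(b1,rmB), free(left), robot_in(rmB)} ⊆ S  — applicable
  S \ del = {ball_in(b2,rmB), ball_in(b5,rmD), carry(b3,right), robot_in(rmB)}
  ∪ add   = {ball_in(b2,rmB), ball_in(b5,rmD), carry(b1,left), carry(b3,right), robot_in(rmB)}

== RESULT ==
["ball_in(b2,rmB)", "ball_in(b5,rmD)", "carry(b1,left)", "carry(b3,right)", "robot_in(rmB)"]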